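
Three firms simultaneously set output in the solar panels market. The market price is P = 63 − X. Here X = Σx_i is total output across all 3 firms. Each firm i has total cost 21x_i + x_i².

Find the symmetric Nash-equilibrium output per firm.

7

A representative firm's profit is π_i = x_i(63 − X) − 21x_i − x_i², with X = x_i + Σ_{j≠i} x_j.
First-order condition: 42 − 4x_i − Σ_{j≠i} x_j = 0.
With identical firms, set every x_j = x: then 42 − 4x − 2x = 0, i.e. x = 42/6 = 7.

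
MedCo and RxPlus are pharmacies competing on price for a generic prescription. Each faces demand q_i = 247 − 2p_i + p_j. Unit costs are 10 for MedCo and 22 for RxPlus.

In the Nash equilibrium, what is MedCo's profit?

MedCo's profit: π = (p_{MedCo} − 10)(247 − 2p_{MedCo} + p_{RxPlus}).
∂π/∂p_{MedCo} = 267 − 4p_{MedCo} + p_{RxPlus} = 0 ⇒ p_{MedCo} = 66.75 + 0.25p_{RxPlus}.
Similarly p_{RxPlus} = 72.75 + 0.25p_{MedCo}.
Substituting the second reaction function into the first: p_{MedCo} = 66.75 + 0.25(72.75 + 0.25p_{MedCo}), which gives 0.9375p_{MedCo} = 84.9375 ⇒ p_{MedCo} = 90.6.
Then p_{RxPlus} = 72.75 + 0.25·90.6 = 95.4.
q_{MedCo} = 247 − 2·90.6 + 95.4 = 161.2.
Profit = (90.6 − 10)·161.2 = 12992.72.

12992.72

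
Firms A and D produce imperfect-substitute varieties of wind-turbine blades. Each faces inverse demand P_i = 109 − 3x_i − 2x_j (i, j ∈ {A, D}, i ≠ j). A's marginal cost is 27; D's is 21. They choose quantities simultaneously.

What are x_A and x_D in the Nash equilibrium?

Firm A's profit: π = x_A(109 − 3x_A − 2x_D) − 27x_A.
∂π/∂x_A = 82 − 6x_A − 2x_D = 0 ⇒ x_A = 41/3 − (1/3)x_D.
Similarly x_D = 44/3 − (1/3)x_A.
Plugging x_D into A's best response: x_A = 41/3 − (1/3)(44/3 − (1/3)x_A) ⇒ (8/9)x_A = 79/9, so x_A = 9.875.
Then x_D = 44/3 − (1/3)·9.875 = 11.375.

9.875, 11.375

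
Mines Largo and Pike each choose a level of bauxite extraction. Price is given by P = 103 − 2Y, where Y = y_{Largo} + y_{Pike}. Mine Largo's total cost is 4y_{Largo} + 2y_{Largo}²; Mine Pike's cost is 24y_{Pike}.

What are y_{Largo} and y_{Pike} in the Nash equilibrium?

Mine Largo's profit: π = y_{Largo}(103 − 2(y_{Largo} + y_{Pike})) − 4y_{Largo} − 2y_{Largo}².
∂π/∂y_{Largo} = 99 − 8y_{Largo} − 2y_{Pike} = 0, so y_{Largo} = 12.375 − 0.25y_{Pike}.
For Pike: ∂π/∂y_{Pike} = 79 − 4y_{Pike} − 2y_{Largo} = 0 ⇒ y_{Pike} = 19.75 − 0.5y_{Largo}.
Plugging y_{Pike} into Largo's best response: y_{Largo} = 12.375 − 0.25(19.75 − 0.5y_{Largo}) ⇒ 0.875y_{Largo} = 7.4375, so y_{Largo} = 8.5.
Then y_{Pike} = 19.75 − 0.5·8.5 = 15.5.

8.5, 15.5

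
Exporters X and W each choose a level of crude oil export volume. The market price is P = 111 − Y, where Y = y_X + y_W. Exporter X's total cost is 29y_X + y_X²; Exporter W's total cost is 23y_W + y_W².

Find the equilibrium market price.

Exporter X's profit: π = y_X(111 − (y_X + y_W)) − 29y_X − y_X².
∂π/∂y_X = 82 − 4y_X − y_W = 0, so y_X = 20.5 − 0.25y_W.
By the same steps for W: y_W = 22 − 0.25y_X.
Solving the two reaction functions simultaneously: (1 − (−0.25)(−0.25))y_X = 20.5 − 0.25·22, so 0.9375y_X = 15 and y_X = 16.
Then y_W = 22 − 0.25·16 = 18.
Equilibrium price: P = 111 − 34 = 77.

77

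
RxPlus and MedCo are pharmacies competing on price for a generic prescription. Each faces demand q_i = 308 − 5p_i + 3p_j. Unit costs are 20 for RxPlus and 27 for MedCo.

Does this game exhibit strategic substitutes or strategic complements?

strategic complements

RxPlus's profit: π = (p_{RxPlus} − 20)(308 − 5p_{RxPlus} + 3p_{MedCo}).
∂π/∂p_{RxPlus} = 408 − 10p_{RxPlus} + 3p_{MedCo} = 0 ⇒ p_{RxPlus} = 40.8 + 0.3p_{MedCo}.
The best-response slope dp_{RxPlus}/dp_{MedCo} = 0.3 > 0: the reaction function is upward-sloping, so the choices are strategic complements.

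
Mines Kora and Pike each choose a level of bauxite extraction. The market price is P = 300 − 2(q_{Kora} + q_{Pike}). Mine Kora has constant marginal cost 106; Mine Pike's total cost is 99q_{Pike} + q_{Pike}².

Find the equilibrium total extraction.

Mine Kora's profit: π = q_{Kora}(300 − 2(q_{Kora} + q_{Pike})) − 106q_{Kora}.
∂π/∂q_{Kora} = 194 − 4q_{Kora} − 2q_{Pike} = 0, so q_{Kora} = 48.5 − 0.5q_{Pike}.
For Pike: ∂π/∂q_{Pike} = 201 − 6q_{Pike} − 2q_{Kora} = 0 ⇒ q_{Pike} = 33.5 − (1/3)q_{Kora}.
Plugging q_{Pike} into Kora's best response: q_{Kora} = 48.5 − 0.5(33.5 − (1/3)q_{Kora}) ⇒ (5/6)q_{Kora} = 31.75, so q_{Kora} = 38.1.
Then q_{Pike} = 33.5 − (1/3)·38.1 = 20.8.
Total extraction: 38.1 + 20.8 = 58.9.

58.9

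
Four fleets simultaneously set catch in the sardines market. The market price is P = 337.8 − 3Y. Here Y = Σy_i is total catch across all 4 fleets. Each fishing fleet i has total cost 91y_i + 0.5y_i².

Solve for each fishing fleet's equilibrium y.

A representative fishing fleet's profit is π_i = y_i(337.8 − 3Y) − 91y_i − 0.5y_i², with Y = y_i + Σ_{j≠i} y_j.
First-order condition: 246.8 − 7y_i − 3Σ_{j≠i} y_j = 0.
Imposing symmetry (y_j = y for all j) turns Σ_{j≠i} y_j into 3y, so 246.8 = 16y and y = 15.425.

15.425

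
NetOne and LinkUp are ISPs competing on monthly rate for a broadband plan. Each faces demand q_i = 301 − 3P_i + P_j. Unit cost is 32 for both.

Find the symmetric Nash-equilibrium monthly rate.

NetOne's profit: π = (P_{NetOne} − 32)(301 − 3P_{NetOne} + P_{LinkUp}).
∂π/∂P_{NetOne} = 397 − 6P_{NetOne} + P_{LinkUp} = 0 ⇒ P_{NetOne} = 397/6 + (1/6)P_{LinkUp}.
The game is symmetric, so in equilibrium P_{LinkUp} = P_{NetOne}: the reaction function gives (5/6)P_{NetOne} = 397/6, hence P_{NetOne} = 79.4.

79.4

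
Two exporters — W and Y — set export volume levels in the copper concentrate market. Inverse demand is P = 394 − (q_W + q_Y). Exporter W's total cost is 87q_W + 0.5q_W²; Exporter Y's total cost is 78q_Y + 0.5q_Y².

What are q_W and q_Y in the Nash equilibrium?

Exporter W's profit: π = q_W(394 − (q_W + q_Y)) − 87q_W − 0.5q_W².
∂π/∂q_W = 307 − 3q_W − q_Y = 0, so q_W = 307/3 − (1/3)q_Y.
By the same steps for Y: q_Y = 316/3 − (1/3)q_W.
Substituting the second reaction function into the first: q_W = 307/3 − (1/3)(316/3 − (1/3)q_W), which gives (8/9)q_W = 605/9 ⇒ q_W = 75.625.
Then q_Y = 316/3 − (1/3)·75.625 = 80.125.

75.625, 80.125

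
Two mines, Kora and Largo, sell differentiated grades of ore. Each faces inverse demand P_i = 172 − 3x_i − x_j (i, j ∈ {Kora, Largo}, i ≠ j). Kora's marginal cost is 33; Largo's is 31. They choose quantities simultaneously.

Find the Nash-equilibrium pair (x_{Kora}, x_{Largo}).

Mine Kora's profit: π = x_{Kora}(172 − 3x_{Kora} − x_{Largo}) − 33x_{Kora}.
∂π/∂x_{Kora} = 139 − 6x_{Kora} − x_{Largo} = 0 ⇒ x_{Kora} = 139/6 − (1/6)x_{Largo}.
Similarly x_{Largo} = 23.5 − (1/6)x_{Kora}.
Plugging x_{Largo} into Kora's best response: x_{Kora} = 139/6 − (1/6)(23.5 − (1/6)x_{Kora}) ⇒ (35/36)x_{Kora} = 19.25, so x_{Kora} = 19.8.
Then x_{Largo} = 23.5 − (1/6)·19.8 = 20.2.

19.8, 20.2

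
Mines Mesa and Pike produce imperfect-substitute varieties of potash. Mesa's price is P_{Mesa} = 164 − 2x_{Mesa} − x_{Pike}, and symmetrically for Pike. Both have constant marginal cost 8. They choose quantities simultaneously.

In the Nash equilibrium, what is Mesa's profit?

1946.88

Mine Mesa's profit: π = x_{Mesa}(164 − 2x_{Mesa} − x_{Pike}) − 8x_{Mesa}.
∂π/∂x_{Mesa} = 156 − 4x_{Mesa} − x_{Pike} = 0 ⇒ x_{Mesa} = 39 − 0.25x_{Pike}.
By symmetry x_{Pike} = x_{Mesa}; substituting into the reaction function, 1.25x_{Mesa} = 39 and x_{Mesa} = 31.2.
P_{Mesa} = 164 − 2·31.2 − 31.2 = 70.4.
Profit = (70.4 − 8)·31.2 = 1946.88.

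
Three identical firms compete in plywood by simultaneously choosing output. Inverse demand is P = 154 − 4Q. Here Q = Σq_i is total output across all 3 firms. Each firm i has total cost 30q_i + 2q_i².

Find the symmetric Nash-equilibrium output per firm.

A representative firm's profit is π_i = q_i(154 − 4Q) − 30q_i − 2q_i², with Q = q_i + Σ_{j≠i} q_j.
First-order condition: 124 − 12q_i − 4Σ_{j≠i} q_j = 0.
In a symmetric equilibrium every firm chooses the same q, so Σ_{j≠i} q_j = 2q. The condition becomes 124 − 20q = 0, giving q = 124/20 = 6.2.

6.2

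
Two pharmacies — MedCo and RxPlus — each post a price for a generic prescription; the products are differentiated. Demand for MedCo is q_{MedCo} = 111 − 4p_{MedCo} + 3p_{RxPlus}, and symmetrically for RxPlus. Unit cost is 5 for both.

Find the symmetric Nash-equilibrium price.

MedCo's profit: π = (p_{MedCo} − 5)(111 − 4p_{MedCo} + 3p_{RxPlus}).
∂π/∂p_{MedCo} = 131 − 8p_{MedCo} + 3p_{RxPlus} = 0 ⇒ p_{MedCo} = 16.375 + 0.375p_{RxPlus}.
Setting p_{MedCo} = p_{RxPlus} in the reaction function: p_{MedCo} = 16.375 + 0.375p_{MedCo}, so p_{MedCo} = 16.375 / 0.625 = 26.2.

26.2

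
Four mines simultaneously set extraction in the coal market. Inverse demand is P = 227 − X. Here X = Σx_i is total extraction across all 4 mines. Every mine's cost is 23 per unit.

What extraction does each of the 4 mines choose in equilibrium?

40.8

A representative mine's profit is π_i = x_i(227 − X) − 23x_i, with X = x_i + Σ_{j≠i} x_j.
First-order condition: 204 − 2x_i − Σ_{j≠i} x_j = 0.
In a symmetric equilibrium every mine chooses the same x, so Σ_{j≠i} x_j = 3x. The condition becomes 204 − 5x = 0, giving x = 204/5 = 40.8.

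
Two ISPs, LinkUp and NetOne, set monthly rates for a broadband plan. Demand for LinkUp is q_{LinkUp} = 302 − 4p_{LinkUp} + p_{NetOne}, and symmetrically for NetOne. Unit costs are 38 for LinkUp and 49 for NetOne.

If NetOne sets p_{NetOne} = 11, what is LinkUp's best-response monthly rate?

LinkUp's profit: π = (p_{LinkUp} − 38)(302 − 4p_{LinkUp} + p_{NetOne}).
∂π/∂p_{LinkUp} = 454 − 8p_{LinkUp} + p_{NetOne} = 0 ⇒ p_{LinkUp} = 56.75 + 0.125p_{NetOne}.
At p_{NetOne} = 11: p_{LinkUp} = 56.75 + 0.125·11 = 58.125.

58.125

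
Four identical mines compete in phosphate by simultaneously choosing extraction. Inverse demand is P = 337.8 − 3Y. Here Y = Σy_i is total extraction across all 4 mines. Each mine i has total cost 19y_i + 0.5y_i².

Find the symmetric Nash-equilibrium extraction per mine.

A representative mine's profit is π_i = y_i(337.8 − 3Y) − 19y_i − 0.5y_i², with Y = y_i + Σ_{j≠i} y_j.
First-order condition: 318.8 − 7y_i − 3Σ_{j≠i} y_j = 0.
Imposing symmetry (y_j = y for all j) turns Σ_{j≠i} y_j into 3y, so 318.8 = 16y and y = 19.925.

19.925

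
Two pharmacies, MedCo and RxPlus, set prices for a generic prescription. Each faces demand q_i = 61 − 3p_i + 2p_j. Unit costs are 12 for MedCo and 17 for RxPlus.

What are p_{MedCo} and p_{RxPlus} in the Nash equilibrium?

MedCo's profit: π = (p_{MedCo} − 12)(61 − 3p_{MedCo} + 2p_{RxPlus}).
∂π/∂p_{MedCo} = 97 − 6p_{MedCo} + 2p_{RxPlus} = 0 ⇒ p_{MedCo} = 97/6 + (1/3)p_{RxPlus}.
Similarly p_{RxPlus} = 56/3 + (1/3)p_{MedCo}.
Substituting the second reaction function into the first: p_{MedCo} = 97/6 + (1/3)(56/3 + (1/3)p_{MedCo}), which gives (8/9)p_{MedCo} = 403/18 ⇒ p_{MedCo} = 25.1875.
Then p_{RxPlus} = 56/3 + (1/3)·25.1875 = 27.0625.

25.1875, 27.0625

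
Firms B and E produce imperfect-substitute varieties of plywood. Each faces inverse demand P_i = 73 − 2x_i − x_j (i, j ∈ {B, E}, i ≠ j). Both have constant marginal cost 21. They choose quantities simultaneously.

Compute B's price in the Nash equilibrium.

Firm B's profit: π = x_B(73 − 2x_B − x_E) − 21x_B.
∂π/∂x_B = 52 − 4x_B − x_E = 0 ⇒ x_B = 13 − 0.25x_E.
By symmetry x_E = x_B; substituting into the reaction function, 1.25x_B = 13 and x_B = 10.4.
P_B = 73 − 2·10.4 − 10.4 = 41.8.

41.8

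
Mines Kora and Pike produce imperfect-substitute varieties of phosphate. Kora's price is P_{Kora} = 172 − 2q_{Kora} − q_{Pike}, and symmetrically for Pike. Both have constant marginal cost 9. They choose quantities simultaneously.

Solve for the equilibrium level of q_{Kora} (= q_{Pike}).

32.6

Mine Kora's profit: π = q_{Kora}(172 − 2q_{Kora} − q_{Pike}) − 9q_{Kora}.
∂π/∂q_{Kora} = 163 − 4q_{Kora} − q_{Pike} = 0 ⇒ q_{Kora} = 40.75 − 0.25q_{Pike}.
Setting q_{Kora} = q_{Pike} in the reaction function: q_{Kora} = 40.75 − 0.25q_{Kora}, so q_{Kora} = 40.75 / 1.25 = 32.6.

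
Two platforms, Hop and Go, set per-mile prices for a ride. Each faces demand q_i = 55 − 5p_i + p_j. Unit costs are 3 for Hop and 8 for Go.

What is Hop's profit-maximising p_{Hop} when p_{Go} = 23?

9.3

Hop's profit: π = (p_{Hop} − 3)(55 − 5p_{Hop} + p_{Go}).
∂π/∂p_{Hop} = 70 − 10p_{Hop} + p_{Go} = 0 ⇒ p_{Hop} = 7 + 0.1p_{Go}.
At p_{Go} = 23: p_{Hop} = 7 + 0.1·23 = 9.3.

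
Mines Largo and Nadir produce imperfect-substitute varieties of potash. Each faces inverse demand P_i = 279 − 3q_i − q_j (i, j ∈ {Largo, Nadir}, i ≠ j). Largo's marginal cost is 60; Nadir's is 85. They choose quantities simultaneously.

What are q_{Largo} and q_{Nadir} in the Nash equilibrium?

32, 27

Mine Largo's profit: π = q_{Largo}(279 − 3q_{Largo} − q_{Nadir}) − 60q_{Largo}.
∂π/∂q_{Largo} = 219 − 6q_{Largo} − q_{Nadir} = 0 ⇒ q_{Largo} = 36.5 − (1/6)q_{Nadir}.
Similarly q_{Nadir} = 97/3 − (1/6)q_{Largo}.
Plugging q_{Nadir} into Largo's best response: q_{Largo} = 36.5 − (1/6)(97/3 − (1/6)q_{Largo}) ⇒ (35/36)q_{Largo} = 280/9, so q_{Largo} = 32.
Then q_{Nadir} = 97/3 − (1/6)·32 = 27.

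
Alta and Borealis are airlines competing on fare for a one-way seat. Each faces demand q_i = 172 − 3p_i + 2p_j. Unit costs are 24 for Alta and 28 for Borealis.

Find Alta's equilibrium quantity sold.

113.25

Alta's profit: π = (p_{Alta} − 24)(172 − 3p_{Alta} + 2p_{Borealis}).
∂π/∂p_{Alta} = 244 − 6p_{Alta} + 2p_{Borealis} = 0 ⇒ p_{Alta} = 122/3 + (1/3)p_{Borealis}.
Similarly p_{Borealis} = 128/3 + (1/3)p_{Alta}.
Substituting the second reaction function into the first: p_{Alta} = 122/3 + (1/3)(128/3 + (1/3)p_{Alta}), which gives (8/9)p_{Alta} = 494/9 ⇒ p_{Alta} = 61.75.
Then p_{Borealis} = 128/3 + (1/3)·61.75 = 63.25.
q_{Alta} = 172 − 3·61.75 + 2·63.25 = 113.25.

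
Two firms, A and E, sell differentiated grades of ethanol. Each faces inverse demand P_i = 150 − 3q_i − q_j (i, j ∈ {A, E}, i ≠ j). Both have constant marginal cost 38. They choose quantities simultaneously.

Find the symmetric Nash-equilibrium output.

Firm A's profit: π = q_A(150 − 3q_A − q_E) − 38q_A.
∂π/∂q_A = 112 − 6q_A − q_E = 0 ⇒ q_A = 56/3 − (1/6)q_E.
Setting q_A = q_E in the reaction function: q_A = 56/3 − (1/6)q_A, so q_A = (56/3) / (7/6) = 16.

16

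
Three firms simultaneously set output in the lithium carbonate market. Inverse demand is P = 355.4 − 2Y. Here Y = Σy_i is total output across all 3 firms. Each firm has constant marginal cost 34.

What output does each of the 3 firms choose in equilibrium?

40.175

A representative firm's profit is π_i = y_i(355.4 − 2Y) − 34y_i, with Y = y_i + Σ_{j≠i} y_j.
First-order condition: 321.4 − 4y_i − 2Σ_{j≠i} y_j = 0.
Imposing symmetry (y_j = y for all j) turns Σ_{j≠i} y_j into 2y, so 321.4 = 8y and y = 40.175.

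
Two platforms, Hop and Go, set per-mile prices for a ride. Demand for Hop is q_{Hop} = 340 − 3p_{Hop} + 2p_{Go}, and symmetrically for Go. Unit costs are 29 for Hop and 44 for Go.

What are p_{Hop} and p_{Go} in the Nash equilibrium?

109.5625, 115.1875

Hop's profit: π = (p_{Hop} − 29)(340 − 3p_{Hop} + 2p_{Go}).
∂π/∂p_{Hop} = 427 − 6p_{Hop} + 2p_{Go} = 0 ⇒ p_{Hop} = 427/6 + (1/3)p_{Go}.
Similarly p_{Go} = 236/3 + (1/3)p_{Hop}.
Plugging p_{Go} into Hop's best response: p_{Hop} = 427/6 + (1/3)(236/3 + (1/3)p_{Hop}) ⇒ (8/9)p_{Hop} = 1753/18, so p_{Hop} = 109.5625.
Then p_{Go} = 236/3 + (1/3)·109.5625 = 115.1875.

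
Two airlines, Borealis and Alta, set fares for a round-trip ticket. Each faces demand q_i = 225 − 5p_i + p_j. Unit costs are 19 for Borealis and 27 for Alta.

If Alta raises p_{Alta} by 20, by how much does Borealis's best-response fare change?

2

Borealis's profit: π = (p_{Borealis} − 19)(225 − 5p_{Borealis} + p_{Alta}).
∂π/∂p_{Borealis} = 320 − 10p_{Borealis} + p_{Alta} = 0 ⇒ p_{Borealis} = 32 + 0.1p_{Alta}.
The reaction-function slope is 0.1, so a 20-unit rise in p_{Alta} moves p_{Borealis} by 0.1 × 20 = 2. Borealis's best response rises — the actions are strategic complements.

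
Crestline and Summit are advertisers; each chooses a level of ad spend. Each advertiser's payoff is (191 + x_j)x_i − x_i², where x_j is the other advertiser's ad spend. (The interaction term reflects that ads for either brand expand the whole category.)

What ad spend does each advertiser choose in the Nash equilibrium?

Crestline's payoff is (191 + x_S)x_C − x_C².
∂π/∂x_C = 191 + x_S − 2x_C = 0, so x_C = 95.5 + 0.5x_S.
The game is symmetric, so in equilibrium x_S = x_C: the reaction function gives 0.5x_C = 95.5, hence x_C = 191.

191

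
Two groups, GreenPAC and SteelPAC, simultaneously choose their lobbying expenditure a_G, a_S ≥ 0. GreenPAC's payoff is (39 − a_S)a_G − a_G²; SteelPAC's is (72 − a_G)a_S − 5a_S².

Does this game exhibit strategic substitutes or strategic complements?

strategic substitutes

Expanding GreenPAC's payoff: 39a_G − a_Sa_G − a_G².
∂π/∂a_G = 39 − a_S − 2a_G = 0, so a_G = 19.5 − 0.5a_S.
The best-response slope da_G/da_S = −0.5 < 0: the reaction function is downward-sloping, so the choices are strategic substitutes.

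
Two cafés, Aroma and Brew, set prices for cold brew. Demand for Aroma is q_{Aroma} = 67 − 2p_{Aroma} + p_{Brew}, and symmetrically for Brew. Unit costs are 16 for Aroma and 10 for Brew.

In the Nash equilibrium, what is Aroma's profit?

Aroma's profit: π = (p_{Aroma} − 16)(67 − 2p_{Aroma} + p_{Brew}).
∂π/∂p_{Aroma} = 99 − 4p_{Aroma} + p_{Brew} = 0 ⇒ p_{Aroma} = 24.75 + 0.25p_{Brew}.
Similarly p_{Brew} = 21.75 + 0.25p_{Aroma}.
Plugging p_{Brew} into Aroma's best response: p_{Aroma} = 24.75 + 0.25(21.75 + 0.25p_{Aroma}) ⇒ 0.9375p_{Aroma} = 30.1875, so p_{Aroma} = 32.2.
Then p_{Brew} = 21.75 + 0.25·32.2 = 29.8.
q_{Aroma} = 67 − 2·32.2 + 29.8 = 32.4.
Profit = (32.2 − 16)·32.4 = 524.88.

524.88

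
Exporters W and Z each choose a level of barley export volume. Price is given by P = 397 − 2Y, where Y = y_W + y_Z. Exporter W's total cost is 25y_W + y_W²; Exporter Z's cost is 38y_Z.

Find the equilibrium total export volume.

Exporter W's profit: π = y_W(397 − 2(y_W + y_Z)) − 25y_W − y_W².
∂π/∂y_W = 372 − 6y_W − 2y_Z = 0, so y_W = 62 − (1/3)y_Z.
For Z: ∂π/∂y_Z = 359 − 4y_Z − 2y_W = 0 ⇒ y_Z = 89.75 − 0.5y_W.
Plugging y_Z into W's best response: y_W = 62 − (1/3)(89.75 − 0.5y_W) ⇒ (5/6)y_W = 385/12, so y_W = 38.5.
Then y_Z = 89.75 − 0.5·38.5 = 70.5.
Total export volume: 38.5 + 70.5 = 109.

109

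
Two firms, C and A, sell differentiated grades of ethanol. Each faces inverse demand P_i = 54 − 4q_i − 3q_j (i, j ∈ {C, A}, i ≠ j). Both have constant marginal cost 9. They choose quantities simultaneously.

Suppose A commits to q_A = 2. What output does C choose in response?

Firm C's profit: π = q_C(54 − 4q_C − 3q_A) − 9q_C.
∂π/∂q_C = 45 − 8q_C − 3q_A = 0 ⇒ q_C = 5.625 − 0.375q_A.
At q_A = 2: q_C = 5.625 − 0.375·2 = 4.875.

4.875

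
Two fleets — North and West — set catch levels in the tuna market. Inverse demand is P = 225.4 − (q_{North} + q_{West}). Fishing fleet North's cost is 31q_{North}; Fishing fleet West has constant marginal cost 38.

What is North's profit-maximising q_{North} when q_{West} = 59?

67.7

Fishing fleet North's profit: π = q_{North}(225.4 − (q_{North} + q_{West})) − 31q_{North}.
∂π/∂q_{North} = 194.4 − 2q_{North} − q_{West} = 0, so q_{North} = 97.2 − 0.5q_{West}.
At q_{West} = 59: q_{North} = 97.2 − 0.5·59 = 67.7.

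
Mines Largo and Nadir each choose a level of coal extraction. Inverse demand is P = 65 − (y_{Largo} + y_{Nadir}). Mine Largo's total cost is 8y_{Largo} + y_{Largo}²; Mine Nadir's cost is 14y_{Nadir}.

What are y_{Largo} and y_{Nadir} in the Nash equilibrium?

9, 21

Mine Largo's profit: π = y_{Largo}(65 − (y_{Largo} + y_{Nadir})) − 8y_{Largo} − y_{Largo}².
∂π/∂y_{Largo} = 57 − 4y_{Largo} − y_{Nadir} = 0, so y_{Largo} = 14.25 − 0.25y_{Nadir}.
For Nadir: ∂π/∂y_{Nadir} = 51 − 2y_{Nadir} − y_{Largo} = 0 ⇒ y_{Nadir} = 25.5 − 0.5y_{Largo}.
Plugging y_{Nadir} into Largo's best response: y_{Largo} = 14.25 − 0.25(25.5 − 0.5y_{Largo}) ⇒ 0.875y_{Largo} = 7.875, so y_{Largo} = 9.
Then y_{Nadir} = 25.5 − 0.5·9 = 21.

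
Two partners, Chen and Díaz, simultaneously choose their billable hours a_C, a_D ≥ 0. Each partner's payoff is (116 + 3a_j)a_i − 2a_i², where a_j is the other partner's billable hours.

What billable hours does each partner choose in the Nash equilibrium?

Chen's payoff is (116 + 3a_D)a_C − 2a_C².
∂π/∂a_C = 116 + 3a_D − 4a_C = 0, so a_C = 29 + 0.75a_D.
By symmetry a_D = a_C; substituting into the reaction function, 0.25a_C = 29 and a_C = 116.

116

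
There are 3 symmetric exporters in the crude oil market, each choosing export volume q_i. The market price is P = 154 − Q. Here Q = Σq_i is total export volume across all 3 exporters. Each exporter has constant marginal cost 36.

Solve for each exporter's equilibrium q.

A representative exporter's profit is π_i = q_i(154 − Q) − 36q_i, with Q = q_i + Σ_{j≠i} q_j.
First-order condition: 118 − 2q_i − Σ_{j≠i} q_j = 0.
In a symmetric equilibrium every exporter chooses the same q, so Σ_{j≠i} q_j = 2q. The condition becomes 118 − 4q = 0, giving q = 118/4 = 29.5.

29.5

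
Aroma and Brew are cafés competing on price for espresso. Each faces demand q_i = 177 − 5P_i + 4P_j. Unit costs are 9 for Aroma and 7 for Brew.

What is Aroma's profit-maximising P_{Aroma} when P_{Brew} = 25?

Aroma's profit: π = (P_{Aroma} − 9)(177 − 5P_{Aroma} + 4P_{Brew}).
∂π/∂P_{Aroma} = 222 − 10P_{Aroma} + 4P_{Brew} = 0 ⇒ P_{Aroma} = 22.2 + 0.4P_{Brew}.
At P_{Brew} = 25: P_{Aroma} = 22.2 + 0.4·25 = 32.2.

32.2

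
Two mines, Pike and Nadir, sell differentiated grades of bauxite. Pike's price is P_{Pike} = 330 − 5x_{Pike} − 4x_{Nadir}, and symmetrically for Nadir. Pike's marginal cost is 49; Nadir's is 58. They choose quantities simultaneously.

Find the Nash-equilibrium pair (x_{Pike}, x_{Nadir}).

20.5, 19

Mine Pike's profit: π = x_{Pike}(330 − 5x_{Pike} − 4x_{Nadir}) − 49x_{Pike}.
∂π/∂x_{Pike} = 281 − 10x_{Pike} − 4x_{Nadir} = 0 ⇒ x_{Pike} = 28.1 − 0.4x_{Nadir}.
Similarly x_{Nadir} = 27.2 − 0.4x_{Pike}.
Solving the two reaction functions simultaneously: (1 − (−0.4)(−0.4))x_{Pike} = 28.1 − 0.4·27.2, so 0.84x_{Pike} = 17.22 and x_{Pike} = 20.5.
Then x_{Nadir} = 27.2 − 0.4·20.5 = 19.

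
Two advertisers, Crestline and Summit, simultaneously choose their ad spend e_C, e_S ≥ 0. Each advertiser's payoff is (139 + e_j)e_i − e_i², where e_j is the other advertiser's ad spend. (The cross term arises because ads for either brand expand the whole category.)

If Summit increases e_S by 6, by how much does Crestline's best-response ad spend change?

3

Crestline's payoff is (139 + e_S)e_C − e_C².
∂π/∂e_C = 139 + e_S − 2e_C = 0, so e_C = 69.5 + 0.5e_S.
The reaction-function slope is 0.5, so a 6-unit rise in e_S moves e_C by 0.5 × 6 = 3. Crestline's best response rises — the actions are strategic complements.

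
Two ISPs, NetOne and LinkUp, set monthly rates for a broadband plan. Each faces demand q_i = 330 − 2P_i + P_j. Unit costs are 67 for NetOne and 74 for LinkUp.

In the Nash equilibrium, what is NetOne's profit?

15699.92

NetOne's profit: π = (P_{NetOne} − 67)(330 − 2P_{NetOne} + P_{LinkUp}).
∂π/∂P_{NetOne} = 464 − 4P_{NetOne} + P_{LinkUp} = 0 ⇒ P_{NetOne} = 116 + 0.25P_{LinkUp}.
Similarly P_{LinkUp} = 119.5 + 0.25P_{NetOne}.
Solving the two reaction functions simultaneously: (1 − (0.25)(0.25))P_{NetOne} = 116 + 0.25·119.5, so 0.9375P_{NetOne} = 145.875 and P_{NetOne} = 155.6.
Then P_{LinkUp} = 119.5 + 0.25·155.6 = 158.4.
q_{NetOne} = 330 − 2·155.6 + 158.4 = 177.2.
Profit = (155.6 − 67)·177.2 = 15699.92.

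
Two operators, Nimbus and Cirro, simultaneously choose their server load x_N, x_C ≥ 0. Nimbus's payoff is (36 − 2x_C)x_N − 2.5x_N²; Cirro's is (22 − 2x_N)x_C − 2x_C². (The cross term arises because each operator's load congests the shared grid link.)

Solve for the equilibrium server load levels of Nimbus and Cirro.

Expanding Nimbus's payoff: 36x_N − 2x_Cx_N − 2.5x_N².
∂π/∂x_N = 36 − 2x_C − 5x_N = 0, so x_N = 7.2 − 0.4x_C.
Likewise for Cirro: x_C = 5.5 − 0.5x_N.
Solving the two reaction functions simultaneously: (1 − (−0.4)(−0.5))x_N = 7.2 − 0.4·5.5, so 0.8x_N = 5 and x_N = 6.25.
Then x_C = 5.5 − 0.5·6.25 = 2.375.

6.25, 2.375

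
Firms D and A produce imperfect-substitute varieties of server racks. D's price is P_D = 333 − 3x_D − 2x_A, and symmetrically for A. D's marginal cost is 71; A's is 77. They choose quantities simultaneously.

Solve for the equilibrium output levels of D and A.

Firm D's profit: π = x_D(333 − 3x_D − 2x_A) − 71x_D.
∂π/∂x_D = 262 − 6x_D − 2x_A = 0 ⇒ x_D = 131/3 − (1/3)x_A.
Similarly x_A = 128/3 − (1/3)x_D.
Solving the two reaction functions simultaneously: (1 − (−1/3)(−1/3))x_D = 131/3 − (1/3)·(128/3), so (8/9)x_D = 265/9 and x_D = 33.125.
Then x_A = 128/3 − (1/3)·33.125 = 31.625.

33.125, 31.625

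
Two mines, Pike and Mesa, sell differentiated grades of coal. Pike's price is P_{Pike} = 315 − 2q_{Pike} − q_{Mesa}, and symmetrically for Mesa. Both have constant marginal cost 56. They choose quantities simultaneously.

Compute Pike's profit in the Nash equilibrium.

Mine Pike's profit: π = q_{Pike}(315 − 2q_{Pike} − q_{Mesa}) − 56q_{Pike}.
∂π/∂q_{Pike} = 259 − 4q_{Pike} − q_{Mesa} = 0 ⇒ q_{Pike} = 64.75 − 0.25q_{Mesa}.
Setting q_{Pike} = q_{Mesa} in the reaction function: q_{Pike} = 64.75 − 0.25q_{Pike}, so q_{Pike} = 64.75 / 1.25 = 51.8.
P_{Pike} = 315 − 2·51.8 − 51.8 = 159.6.
Profit = (159.6 − 56)·51.8 = 5366.48.

5366.48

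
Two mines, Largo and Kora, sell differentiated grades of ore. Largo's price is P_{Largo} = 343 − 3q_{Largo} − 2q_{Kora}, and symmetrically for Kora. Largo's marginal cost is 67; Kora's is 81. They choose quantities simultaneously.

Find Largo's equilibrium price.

173.125

Mine Largo's profit: π = q_{Largo}(343 − 3q_{Largo} − 2q_{Kora}) − 67q_{Largo}.
∂π/∂q_{Largo} = 276 − 6q_{Largo} − 2q_{Kora} = 0 ⇒ q_{Largo} = 46 − (1/3)q_{Kora}.
Similarly q_{Kora} = 131/3 − (1/3)q_{Largo}.
Solving the two reaction functions simultaneously: (1 − (−1/3)(−1/3))q_{Largo} = 46 − (1/3)·(131/3), so (8/9)q_{Largo} = 283/9 and q_{Largo} = 35.375.
Then q_{Kora} = 131/3 − (1/3)·35.375 = 31.875.
P_{Largo} = 343 − 3·35.375 − 2·31.875 = 173.125.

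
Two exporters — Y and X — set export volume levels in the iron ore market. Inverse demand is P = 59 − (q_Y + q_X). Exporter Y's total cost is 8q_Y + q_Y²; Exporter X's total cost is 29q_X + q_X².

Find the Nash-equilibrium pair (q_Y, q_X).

11.6, 4.6

Exporter Y's profit: π = q_Y(59 − (q_Y + q_X)) − 8q_Y − q_Y².
∂π/∂q_Y = 51 − 4q_Y − q_X = 0, so q_Y = 12.75 − 0.25q_X.
By the same steps for X: q_X = 7.5 − 0.25q_Y.
Solving the two reaction functions simultaneously: (1 − (−0.25)(−0.25))q_Y = 12.75 − 0.25·7.5, so 0.9375q_Y = 10.875 and q_Y = 11.6.
Then q_X = 7.5 − 0.25·11.6 = 4.6.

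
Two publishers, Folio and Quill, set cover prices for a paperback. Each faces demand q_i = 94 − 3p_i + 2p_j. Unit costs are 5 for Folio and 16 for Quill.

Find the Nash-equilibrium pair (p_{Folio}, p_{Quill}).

29.3125, 33.4375

Folio's profit: π = (p_{Folio} − 5)(94 − 3p_{Folio} + 2p_{Quill}).
∂π/∂p_{Folio} = 109 − 6p_{Folio} + 2p_{Quill} = 0 ⇒ p_{Folio} = 109/6 + (1/3)p_{Quill}.
Similarly p_{Quill} = 71/3 + (1/3)p_{Folio}.
Plugging p_{Quill} into Folio's best response: p_{Folio} = 109/6 + (1/3)(71/3 + (1/3)p_{Folio}) ⇒ (8/9)p_{Folio} = 469/18, so p_{Folio} = 29.3125.
Then p_{Quill} = 71/3 + (1/3)·29.3125 = 33.4375.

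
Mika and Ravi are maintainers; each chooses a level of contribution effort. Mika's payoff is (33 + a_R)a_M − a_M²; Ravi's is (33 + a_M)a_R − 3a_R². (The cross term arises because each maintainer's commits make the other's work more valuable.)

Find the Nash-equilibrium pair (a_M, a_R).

Expanding Mika's payoff: 33a_M + a_Ra_M − a_M².
∂π/∂a_M = 33 + a_R − 2a_M = 0, so a_M = 16.5 + 0.5a_R.
Likewise for Ravi: a_R = 5.5 + (1/6)a_M.
Solving the two reaction functions simultaneously: (1 − (0.5)(1/6))a_M = 16.5 + 0.5·5.5, so (11/12)a_M = 19.25 and a_M = 21.
Then a_R = 5.5 + (1/6)·21 = 9.

21, 9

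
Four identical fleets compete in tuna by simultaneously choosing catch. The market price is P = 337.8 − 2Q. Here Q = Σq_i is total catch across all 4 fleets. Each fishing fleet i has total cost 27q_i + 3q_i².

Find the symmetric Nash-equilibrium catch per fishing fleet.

19.425

A representative fishing fleet's profit is π_i = q_i(337.8 − 2Q) − 27q_i − 3q_i², with Q = q_i + Σ_{j≠i} q_j.
First-order condition: 310.8 − 10q_i − 2Σ_{j≠i} q_j = 0.
With identical fishing fleets, set every q_j = q: then 310.8 − 10q − 6q = 0, i.e. q = 310.8/16 = 19.425.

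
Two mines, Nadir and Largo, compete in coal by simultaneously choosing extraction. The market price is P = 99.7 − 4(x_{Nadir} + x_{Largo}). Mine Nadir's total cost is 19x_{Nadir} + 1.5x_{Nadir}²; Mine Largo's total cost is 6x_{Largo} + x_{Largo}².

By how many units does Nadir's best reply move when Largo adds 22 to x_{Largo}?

Mine Nadir's profit: π = x_{Nadir}(99.7 − 4(x_{Nadir} + x_{Largo})) − 19x_{Nadir} − 1.5x_{Nadir}².
∂π/∂x_{Nadir} = 80.7 − 11x_{Nadir} − 4x_{Largo} = 0, so x_{Nadir} = 807/110 − (4/11)x_{Largo}.
The reaction-function slope is −4/11, so a 22-unit rise in x_{Largo} moves x_{Nadir} by −4/11 × 22 = −8. Nadir's best response falls — the actions are strategic substitutes.

-8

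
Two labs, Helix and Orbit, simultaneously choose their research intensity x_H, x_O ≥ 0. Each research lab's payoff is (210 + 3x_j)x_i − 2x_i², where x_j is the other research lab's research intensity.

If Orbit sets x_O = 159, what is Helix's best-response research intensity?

Helix's payoff is (210 + 3x_O)x_H − 2x_H².
∂π/∂x_H = 210 + 3x_O − 4x_H = 0, so x_H = 52.5 + 0.75x_O.
At x_O = 159: x_H = 52.5 + 0.75·159 = 171.75.

171.75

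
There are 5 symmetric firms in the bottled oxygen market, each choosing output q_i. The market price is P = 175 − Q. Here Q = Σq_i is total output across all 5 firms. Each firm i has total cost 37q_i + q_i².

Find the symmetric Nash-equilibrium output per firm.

17.25

A representative firm's profit is π_i = q_i(175 − Q) − 37q_i − q_i², with Q = q_i + Σ_{j≠i} q_j.
First-order condition: 138 − 4q_i − Σ_{j≠i} q_j = 0.
With identical firms, set every q_j = q: then 138 − 4q − 4q = 0, i.e. q = 138/8 = 17.25.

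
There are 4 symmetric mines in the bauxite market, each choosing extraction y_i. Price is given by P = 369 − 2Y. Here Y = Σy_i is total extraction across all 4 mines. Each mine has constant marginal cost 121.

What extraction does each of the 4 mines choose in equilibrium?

24.8

A representative mine's profit is π_i = y_i(369 − 2Y) − 121y_i, with Y = y_i + Σ_{j≠i} y_j.
First-order condition: 248 − 4y_i − 2Σ_{j≠i} y_j = 0.
Imposing symmetry (y_j = y for all j) turns Σ_{j≠i} y_j into 3y, so 248 = 10y and y = 24.8.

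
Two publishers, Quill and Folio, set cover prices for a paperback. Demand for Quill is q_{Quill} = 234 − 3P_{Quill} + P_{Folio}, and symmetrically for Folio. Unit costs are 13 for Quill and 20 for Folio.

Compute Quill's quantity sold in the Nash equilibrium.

126.6

Quill's profit: π = (P_{Quill} − 13)(234 − 3P_{Quill} + P_{Folio}).
∂π/∂P_{Quill} = 273 − 6P_{Quill} + P_{Folio} = 0 ⇒ P_{Quill} = 45.5 + (1/6)P_{Folio}.
Similarly P_{Folio} = 49 + (1/6)P_{Quill}.
Plugging P_{Folio} into Quill's best response: P_{Quill} = 45.5 + (1/6)(49 + (1/6)P_{Quill}) ⇒ (35/36)P_{Quill} = 161/3, so P_{Quill} = 55.2.
Then P_{Folio} = 49 + (1/6)·55.2 = 58.2.
q_{Quill} = 234 − 3·55.2 + 58.2 = 126.6.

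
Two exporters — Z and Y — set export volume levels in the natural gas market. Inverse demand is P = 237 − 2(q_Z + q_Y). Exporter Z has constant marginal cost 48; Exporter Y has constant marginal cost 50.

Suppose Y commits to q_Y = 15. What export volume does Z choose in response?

Exporter Z's profit: π = q_Z(237 − 2(q_Z + q_Y)) − 48q_Z.
∂π/∂q_Z = 189 − 4q_Z − 2q_Y = 0, so q_Z = 47.25 − 0.5q_Y.
At q_Y = 15: q_Z = 47.25 − 0.5·15 = 39.75.

39.75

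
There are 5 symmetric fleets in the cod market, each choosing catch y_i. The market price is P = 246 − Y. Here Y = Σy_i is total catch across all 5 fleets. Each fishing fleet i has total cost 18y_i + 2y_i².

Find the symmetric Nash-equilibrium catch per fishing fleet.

A representative fishing fleet's profit is π_i = y_i(246 − Y) − 18y_i − 2y_i², with Y = y_i + Σ_{j≠i} y_j.
First-order condition: 228 − 6y_i − Σ_{j≠i} y_j = 0.
With identical fishing fleets, set every y_j = y: then 228 − 6y − 4y = 0, i.e. y = 228/10 = 22.8.

22.8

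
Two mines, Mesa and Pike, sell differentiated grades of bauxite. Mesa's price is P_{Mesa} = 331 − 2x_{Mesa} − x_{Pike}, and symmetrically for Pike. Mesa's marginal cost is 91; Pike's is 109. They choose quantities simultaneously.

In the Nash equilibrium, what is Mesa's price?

Mine Mesa's profit: π = x_{Mesa}(331 − 2x_{Mesa} − x_{Pike}) − 91x_{Mesa}.
∂π/∂x_{Mesa} = 240 − 4x_{Mesa} − x_{Pike} = 0 ⇒ x_{Mesa} = 60 − 0.25x_{Pike}.
Similarly x_{Pike} = 55.5 − 0.25x_{Mesa}.
Plugging x_{Pike} into Mesa's best response: x_{Mesa} = 60 − 0.25(55.5 − 0.25x_{Mesa}) ⇒ 0.9375x_{Mesa} = 46.125, so x_{Mesa} = 49.2.
Then x_{Pike} = 55.5 − 0.25·49.2 = 43.2.
P_{Mesa} = 331 − 2·49.2 − 43.2 = 189.4.

189.4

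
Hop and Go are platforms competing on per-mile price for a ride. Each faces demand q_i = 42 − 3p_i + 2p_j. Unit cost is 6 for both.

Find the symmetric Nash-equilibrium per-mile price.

15

Hop's profit: π = (p_{Hop} − 6)(42 − 3p_{Hop} + 2p_{Go}).
∂π/∂p_{Hop} = 60 − 6p_{Hop} + 2p_{Go} = 0 ⇒ p_{Hop} = 10 + (1/3)p_{Go}.
The game is symmetric, so in equilibrium p_{Go} = p_{Hop}: the reaction function gives (2/3)p_{Hop} = 10, hence p_{Hop} = 15.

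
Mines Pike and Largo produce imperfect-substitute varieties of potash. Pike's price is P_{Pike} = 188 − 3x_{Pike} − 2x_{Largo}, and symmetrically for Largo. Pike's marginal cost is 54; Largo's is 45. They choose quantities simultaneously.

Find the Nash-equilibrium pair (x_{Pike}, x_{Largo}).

16.1875, 18.4375

Mine Pike's profit: π = x_{Pike}(188 − 3x_{Pike} − 2x_{Largo}) − 54x_{Pike}.
∂π/∂x_{Pike} = 134 − 6x_{Pike} − 2x_{Largo} = 0 ⇒ x_{Pike} = 67/3 − (1/3)x_{Largo}.
Similarly x_{Largo} = 143/6 − (1/3)x_{Pike}.
Solving the two reaction functions simultaneously: (1 − (−1/3)(−1/3))x_{Pike} = 67/3 − (1/3)·(143/6), so (8/9)x_{Pike} = 259/18 and x_{Pike} = 16.1875.
Then x_{Largo} = 143/6 − (1/3)·16.1875 = 18.4375.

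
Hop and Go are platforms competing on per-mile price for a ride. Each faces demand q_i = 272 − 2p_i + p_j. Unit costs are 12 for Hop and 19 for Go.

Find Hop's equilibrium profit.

Hop's profit: π = (p_{Hop} − 12)(272 − 2p_{Hop} + p_{Go}).
∂π/∂p_{Hop} = 296 − 4p_{Hop} + p_{Go} = 0 ⇒ p_{Hop} = 74 + 0.25p_{Go}.
Similarly p_{Go} = 77.5 + 0.25p_{Hop}.
Solving the two reaction functions simultaneously: (1 − (0.25)(0.25))p_{Hop} = 74 + 0.25·77.5, so 0.9375p_{Hop} = 93.375 and p_{Hop} = 99.6.
Then p_{Go} = 77.5 + 0.25·99.6 = 102.4.
q_{Hop} = 272 − 2·99.6 + 102.4 = 175.2.
Profit = (99.6 − 12)·175.2 = 15347.52.

15347.52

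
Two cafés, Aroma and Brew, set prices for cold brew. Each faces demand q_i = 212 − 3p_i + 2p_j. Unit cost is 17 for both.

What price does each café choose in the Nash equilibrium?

65.75

Aroma's profit: π = (p_{Aroma} − 17)(212 − 3p_{Aroma} + 2p_{Brew}).
∂π/∂p_{Aroma} = 263 − 6p_{Aroma} + 2p_{Brew} = 0 ⇒ p_{Aroma} = 263/6 + (1/3)p_{Brew}.
The game is symmetric, so in equilibrium p_{Brew} = p_{Aroma}: the reaction function gives (2/3)p_{Aroma} = 263/6, hence p_{Aroma} = 65.75.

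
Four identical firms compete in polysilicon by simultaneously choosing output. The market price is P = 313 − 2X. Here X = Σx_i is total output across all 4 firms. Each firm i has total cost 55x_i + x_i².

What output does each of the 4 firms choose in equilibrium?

21.5

A representative firm's profit is π_i = x_i(313 − 2X) − 55x_i − x_i², with X = x_i + Σ_{j≠i} x_j.
First-order condition: 258 − 6x_i − 2Σ_{j≠i} x_j = 0.
With identical firms, set every x_j = x: then 258 − 6x − 6x = 0, i.e. x = 258/12 = 21.5.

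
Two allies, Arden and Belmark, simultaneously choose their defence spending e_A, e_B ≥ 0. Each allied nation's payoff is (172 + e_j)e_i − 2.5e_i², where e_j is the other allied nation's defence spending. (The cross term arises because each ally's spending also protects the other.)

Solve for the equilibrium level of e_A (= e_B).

43

Arden's payoff is (172 + e_B)e_A − 2.5e_A².
∂π/∂e_A = 172 + e_B − 5e_A = 0, so e_A = 34.4 + 0.2e_B.
By symmetry e_B = e_A; substituting into the reaction function, 0.8e_A = 34.4 and e_A = 43.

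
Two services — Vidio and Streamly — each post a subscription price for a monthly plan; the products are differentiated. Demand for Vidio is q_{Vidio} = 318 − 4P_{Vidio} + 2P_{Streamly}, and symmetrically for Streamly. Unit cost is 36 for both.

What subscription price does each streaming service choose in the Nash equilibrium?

77

Vidio's profit: π = (P_{Vidio} − 36)(318 − 4P_{Vidio} + 2P_{Streamly}).
∂π/∂P_{Vidio} = 462 − 8P_{Vidio} + 2P_{Streamly} = 0 ⇒ P_{Vidio} = 57.75 + 0.25P_{Streamly}.
Setting P_{Vidio} = P_{Streamly} in the reaction function: P_{Vidio} = 57.75 + 0.25P_{Vidio}, so P_{Vidio} = 57.75 / 0.75 = 77.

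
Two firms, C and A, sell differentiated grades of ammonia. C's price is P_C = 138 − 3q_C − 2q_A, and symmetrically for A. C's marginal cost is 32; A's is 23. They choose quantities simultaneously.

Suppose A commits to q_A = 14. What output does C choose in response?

13

Firm C's profit: π = q_C(138 − 3q_C − 2q_A) − 32q_C.
∂π/∂q_C = 106 − 6q_C − 2q_A = 0 ⇒ q_C = 53/3 − (1/3)q_A.
At q_A = 14: q_C = 53/3 − (1/3)·14 = 13.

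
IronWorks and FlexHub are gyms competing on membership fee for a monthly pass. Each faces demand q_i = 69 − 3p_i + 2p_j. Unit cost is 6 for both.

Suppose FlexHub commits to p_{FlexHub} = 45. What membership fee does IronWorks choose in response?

IronWorks's profit: π = (p_{IronWorks} − 6)(69 − 3p_{IronWorks} + 2p_{FlexHub}).
∂π/∂p_{IronWorks} = 87 − 6p_{IronWorks} + 2p_{FlexHub} = 0 ⇒ p_{IronWorks} = 14.5 + (1/3)p_{FlexHub}.
At p_{FlexHub} = 45: p_{IronWorks} = 14.5 + (1/3)·45 = 29.5.

29.5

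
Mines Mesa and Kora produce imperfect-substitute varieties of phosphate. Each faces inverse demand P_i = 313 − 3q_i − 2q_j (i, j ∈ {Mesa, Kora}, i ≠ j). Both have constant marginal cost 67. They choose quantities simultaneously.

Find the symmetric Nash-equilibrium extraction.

Mine Mesa's profit: π = q_{Mesa}(313 − 3q_{Mesa} − 2q_{Kora}) − 67q_{Mesa}.
∂π/∂q_{Mesa} = 246 − 6q_{Mesa} − 2q_{Kora} = 0 ⇒ q_{Mesa} = 41 − (1/3)q_{Kora}.
By symmetry q_{Kora} = q_{Mesa}; substituting into the reaction function, (4/3)q_{Mesa} = 41 and q_{Mesa} = 30.75.

30.75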